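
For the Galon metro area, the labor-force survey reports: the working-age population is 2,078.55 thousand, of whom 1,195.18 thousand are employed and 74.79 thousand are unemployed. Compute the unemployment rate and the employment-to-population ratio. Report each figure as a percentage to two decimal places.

Labor force = employed + unemployed = 1,195.18 + 74.79 = 1,269.97 thousand.
Unemployment rate = 74.79 / 1,269.97 = 5.89%.
Employment-population ratio = 1,195.18 / 2,078.55 = 57.50%.

Unemployment rate ≈ 5.89%; employment-population ratio ≈ 57.50%.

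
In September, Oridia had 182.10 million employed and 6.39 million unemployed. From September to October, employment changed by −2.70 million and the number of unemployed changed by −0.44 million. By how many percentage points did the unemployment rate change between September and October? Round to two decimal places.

September: labor force = 182.10 + 6.39 = 188.49; u = 6.39/188.49 = 3.39%.
October: labor force = 179.40 + 5.95 = 185.35; u = 5.95/185.35 = 3.21%.
Change = 3.21% − 3.39% = −0.18 pp.

The unemployment rate changed by −0.18 percentage points.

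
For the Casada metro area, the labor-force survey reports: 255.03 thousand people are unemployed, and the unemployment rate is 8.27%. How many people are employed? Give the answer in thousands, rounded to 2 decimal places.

About 2,828.77 thousand are employed.

Labor force = U / u = 255.03 / 0.0827 ≈ 3,083.80 thousand.
Employed = labor force − unemployed = 3,083.80 − 255.03 = 2,828.77 thousand.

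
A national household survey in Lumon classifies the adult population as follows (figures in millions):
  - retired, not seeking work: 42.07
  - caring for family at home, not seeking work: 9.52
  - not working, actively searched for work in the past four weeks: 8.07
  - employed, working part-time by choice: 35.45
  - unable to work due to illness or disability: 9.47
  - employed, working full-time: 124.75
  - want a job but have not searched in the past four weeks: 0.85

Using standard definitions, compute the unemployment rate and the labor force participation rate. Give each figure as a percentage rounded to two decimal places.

Unemployment rate ≈ 4.80%; labor force participation rate ≈ 73.10%.

Employed = 35.45 + 124.75 = 160.20 million.
Unemployed = 8.07 million.
Labor force = 160.20 + 8.07 = 168.27 million.
Not in labor force = 42.07 + 9.52 + 9.47 + 0.85 = 61.91 million (those not working and not actively searching are outside the labor force — including those who want a job but have given up searching).
Civilian working-age population = 168.27 + 61.91 = 230.18 million.
Unemployment rate = 8.07 / 168.27 = 4.80%.
Labor force participation rate = 168.27 / 230.18 = 73.10%.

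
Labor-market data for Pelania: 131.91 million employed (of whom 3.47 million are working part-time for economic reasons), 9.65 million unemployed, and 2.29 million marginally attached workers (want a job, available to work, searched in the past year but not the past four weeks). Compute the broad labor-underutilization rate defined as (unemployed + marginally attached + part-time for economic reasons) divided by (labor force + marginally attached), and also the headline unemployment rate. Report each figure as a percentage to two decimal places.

Broad underutilization rate ≈ 10.71%; headline unemployment rate ≈ 6.82%.

Labor force = 131.91 + 9.65 = 141.56 million.
Numerator = 9.65 + 2.29 + 3.47 = 15.41 million.
Denominator = 141.56 + 2.29 = 143.85 million.
Broad rate = 15.41 / 143.85 = 10.71%.
Headline unemployment rate = 9.65 / 141.56 = 6.82%.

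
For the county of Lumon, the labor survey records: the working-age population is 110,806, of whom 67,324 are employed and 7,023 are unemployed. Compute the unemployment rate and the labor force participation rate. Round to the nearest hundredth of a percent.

Unemployment rate ≈ 9.45%; labor force participation rate ≈ 67.10%.

Labor force = employed + unemployed = 67,324 + 7,023 = 74,347.
Unemployment rate = 7,023 / 74,347 = 9.45%.
Labor force participation rate = 74,347 / 110,806 = 67.10%.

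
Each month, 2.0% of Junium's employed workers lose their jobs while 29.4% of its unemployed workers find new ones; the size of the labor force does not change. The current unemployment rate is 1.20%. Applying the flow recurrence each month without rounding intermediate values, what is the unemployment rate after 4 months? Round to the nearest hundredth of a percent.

With a fixed labor force, u_{t+1} = u_t + s·(1−u_t) − f·u_t = u_t·(1−s−f) + s.
Here 1−s−f = 0.686 and s = 0.020.
u_1 = 0.012000 × 0.686 + 0.020 = 0.028232.
u_2 = 0.028232 × 0.686 + 0.020 = 0.039367.
u_3 = 0.039367 × 0.686 + 0.020 = 0.047006.
u_4 = 0.047006 × 0.686 + 0.020 = 0.052246.

Unemployment rate after four months ≈ 5.22%.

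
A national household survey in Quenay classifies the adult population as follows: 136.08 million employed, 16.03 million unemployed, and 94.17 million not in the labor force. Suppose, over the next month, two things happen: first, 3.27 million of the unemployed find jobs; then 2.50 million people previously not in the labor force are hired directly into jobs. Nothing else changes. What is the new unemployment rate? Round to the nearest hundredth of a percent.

Initially, labor force = 136.08 + 16.03 = 152.11 million, so u = 16.03/152.11 = 10.54%.
After the first change, unemployed falls and employed rises by 3.27; labor force unchanged → E = 139.35, U = 12.76, labor force = 152.11 million.
After the second change, employed and labor force both rise by 2.50; unemployed unchanged → E = 141.85, U = 12.76, labor force = 154.61 million.
New unemployment rate = 12.76 / 154.61 = 8.25%.

New unemployment rate ≈ 8.25%.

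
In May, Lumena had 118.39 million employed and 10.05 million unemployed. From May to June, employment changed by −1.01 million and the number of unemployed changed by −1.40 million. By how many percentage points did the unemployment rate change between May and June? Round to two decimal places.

The unemployment rate changed by −0.96 percentage points.

May: labor force = 118.39 + 10.05 = 128.44; u = 10.05/128.44 = 7.82%.
June: labor force = 117.38 + 8.65 = 126.03; u = 8.65/126.03 = 6.86%.
Change = 6.86% − 7.82% = −0.96 pp.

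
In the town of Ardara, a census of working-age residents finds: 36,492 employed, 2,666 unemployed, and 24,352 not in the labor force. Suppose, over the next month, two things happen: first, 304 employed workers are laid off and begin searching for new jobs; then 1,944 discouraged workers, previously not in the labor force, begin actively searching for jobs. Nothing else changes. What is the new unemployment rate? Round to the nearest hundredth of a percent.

New unemployment rate ≈ 11.96%.

Initially, labor force = 36,492 + 2,666 = 39,158, so u = 2,666/39,158 = 6.81%.
After the first change, employed falls and unemployed rises by 304; labor force unchanged → E = 36,188, U = 2,970, labor force = 39,158.
After the second change, unemployed and labor force both rise by 1,944 → E = 36,188, U = 4,914, labor force = 41,102.
New unemployment rate = 4,914 / 41,102 = 11.96%.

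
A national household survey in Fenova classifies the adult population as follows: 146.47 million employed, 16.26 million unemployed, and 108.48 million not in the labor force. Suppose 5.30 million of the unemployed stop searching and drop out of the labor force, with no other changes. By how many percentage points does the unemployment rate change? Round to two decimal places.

The unemployment rate changes by −3.03 percentage points.

Initially, labor force = 146.47 + 16.26 = 162.73 million, so u = 16.26/162.73 = 9.99%.
After the change, unemployed and labor force both fall by 5.30 → E = 146.47, U = 10.96, labor force = 157.43 million.
New unemployment rate = 10.96 / 157.43 = 6.96%.
Change = 6.96% − 9.99% = −3.03 percentage points.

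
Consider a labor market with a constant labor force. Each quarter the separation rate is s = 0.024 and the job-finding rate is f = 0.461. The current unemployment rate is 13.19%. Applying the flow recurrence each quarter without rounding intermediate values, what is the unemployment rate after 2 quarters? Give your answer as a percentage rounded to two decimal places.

With a fixed labor force, u_{t+1} = u_t + s·(1−u_t) − f·u_t = u_t·(1−s−f) + s.
Here 1−s−f = 0.515 and s = 0.024.
u_1 = 0.131900 × 0.515 + 0.024 = 0.091928.
u_2 = 0.091928 × 0.515 + 0.024 = 0.071343.

Unemployment rate after two quarters ≈ 7.13%.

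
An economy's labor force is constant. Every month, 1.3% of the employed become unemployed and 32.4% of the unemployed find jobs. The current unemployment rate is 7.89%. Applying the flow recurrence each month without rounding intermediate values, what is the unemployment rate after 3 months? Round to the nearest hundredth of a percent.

With a fixed labor force, u_{t+1} = u_t + s·(1−u_t) − f·u_t = u_t·(1−s−f) + s.
Here 1−s−f = 0.663 and s = 0.013.
u_1 = 0.078900 × 0.663 + 0.013 = 0.065311.
u_2 = 0.065311 × 0.663 + 0.013 = 0.056301.
u_3 = 0.056301 × 0.663 + 0.013 = 0.050328.

Unemployment rate after three months ≈ 5.03%.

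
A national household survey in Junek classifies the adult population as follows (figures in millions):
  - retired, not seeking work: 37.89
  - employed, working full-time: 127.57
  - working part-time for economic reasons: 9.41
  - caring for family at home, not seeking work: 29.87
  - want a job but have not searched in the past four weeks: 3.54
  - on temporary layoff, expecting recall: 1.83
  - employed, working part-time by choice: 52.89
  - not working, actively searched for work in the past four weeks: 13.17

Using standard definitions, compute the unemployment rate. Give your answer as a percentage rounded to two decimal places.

Unemployment rate ≈ 7.32%.

Employed = 127.57 + 9.41 + 52.89 = 189.87 million (anyone who worked, including part-time for economic reasons, counts as employed).
Unemployed = 1.83 + 13.17 = 15.00 million (jobless and actively searching, or on temporary layoff).
Labor force = 189.87 + 15.00 = 204.87 million.
Unemployment rate = 15.00 / 204.87 = 7.32%.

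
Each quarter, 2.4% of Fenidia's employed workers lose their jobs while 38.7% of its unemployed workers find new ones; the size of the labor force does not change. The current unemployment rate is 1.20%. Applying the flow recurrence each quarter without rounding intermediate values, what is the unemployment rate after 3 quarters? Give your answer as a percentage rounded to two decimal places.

Unemployment rate after three quarters ≈ 4.89%.

With a fixed labor force, u_{t+1} = u_t + s·(1−u_t) − f·u_t = u_t·(1−s−f) + s.
Here 1−s−f = 0.589 and s = 0.024.
u_1 = 0.012000 × 0.589 + 0.024 = 0.031068.
u_2 = 0.031068 × 0.589 + 0.024 = 0.042299.
u_3 = 0.042299 × 0.589 + 0.024 = 0.048914.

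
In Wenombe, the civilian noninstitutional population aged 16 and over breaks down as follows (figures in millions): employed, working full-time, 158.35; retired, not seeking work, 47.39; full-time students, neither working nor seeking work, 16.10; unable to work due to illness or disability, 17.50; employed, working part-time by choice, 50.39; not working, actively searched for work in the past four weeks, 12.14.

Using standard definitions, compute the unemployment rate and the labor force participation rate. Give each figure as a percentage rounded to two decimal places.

Employed = 158.35 + 50.39 = 208.74 million.
Unemployed = 12.14 million.
Labor force = 208.74 + 12.14 = 220.88 million.
Not in labor force = 47.39 + 16.10 + 17.50 = 80.99 million (those not working and not actively searching are outside the labor force).
Civilian working-age population = 220.88 + 80.99 = 301.87 million.
Unemployment rate = 12.14 / 220.88 = 5.50%.
Labor force participation rate = 220.88 / 301.87 = 73.17%.

Unemployment rate ≈ 5.50%; labor force participation rate ≈ 73.17%.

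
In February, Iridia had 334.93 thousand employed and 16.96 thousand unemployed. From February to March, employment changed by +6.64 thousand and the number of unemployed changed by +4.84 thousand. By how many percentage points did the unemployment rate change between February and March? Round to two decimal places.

February: labor force = 334.93 + 16.96 = 351.89; u = 16.96/351.89 = 4.82%.
March: labor force = 341.57 + 21.80 = 363.37; u = 21.80/363.37 = 6.00%.
Change = 6.00% − 4.82% = +1.18 pp.

The unemployment rate changed by +1.18 percentage points.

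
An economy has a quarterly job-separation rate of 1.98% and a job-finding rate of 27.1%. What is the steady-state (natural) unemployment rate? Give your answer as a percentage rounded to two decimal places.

Steady-state unemployment rate ≈ 6.81%.

At steady state the flows balance: s·E = f·U, so U/(E+U) = s/(s+f).
u* = 1.98 / (1.98 + 27.1) = 1.98 / 29.08 = 6.81%.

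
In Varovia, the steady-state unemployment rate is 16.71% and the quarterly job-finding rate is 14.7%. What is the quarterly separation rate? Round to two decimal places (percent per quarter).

Separation rate ≈ 2.95% per quarter.

From u* = s/(s+f): s = u·f/(1−u).
s = 0.1671 × 14.7 / (1 − 0.1671) = 2.4564 / 0.8329 ≈ 2.95% per quarter.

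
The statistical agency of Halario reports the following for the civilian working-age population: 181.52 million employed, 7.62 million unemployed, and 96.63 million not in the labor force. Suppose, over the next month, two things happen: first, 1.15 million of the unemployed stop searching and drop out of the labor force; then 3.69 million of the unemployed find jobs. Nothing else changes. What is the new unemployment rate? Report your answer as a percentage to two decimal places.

New unemployment rate ≈ 1.48%.

Initially, labor force = 181.52 + 7.62 = 189.14 million, so u = 7.62/189.14 = 4.03%.
After the first change, unemployed and labor force both fall by 1.15 → E = 181.52, U = 6.47, labor force = 187.99 million.
After the second change, unemployed falls and employed rises by 3.69; labor force unchanged → E = 185.21, U = 2.78, labor force = 187.99 million.
New unemployment rate = 2.78 / 187.99 = 1.48%.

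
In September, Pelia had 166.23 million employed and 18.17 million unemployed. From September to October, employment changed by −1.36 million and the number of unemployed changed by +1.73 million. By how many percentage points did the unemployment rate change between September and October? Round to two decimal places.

September: labor force = 166.23 + 18.17 = 184.40; u = 18.17/184.40 = 9.85%.
October: labor force = 164.87 + 19.90 = 184.77; u = 19.90/184.77 = 10.77%.
Change = 10.77% − 9.85% = +0.92 pp.

The unemployment rate changed by +0.92 percentage points.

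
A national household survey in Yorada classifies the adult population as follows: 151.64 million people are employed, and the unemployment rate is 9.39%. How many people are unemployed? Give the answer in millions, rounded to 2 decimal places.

Let U be the number unemployed. The labor force is E + U, and U/(E+U) = 0.0939.
So U = 0.0939 × 151.64 / (1 − 0.0939) = 14.2390 / 0.9061 ≈ 15.71 million.

About 15.71 million are unemployed.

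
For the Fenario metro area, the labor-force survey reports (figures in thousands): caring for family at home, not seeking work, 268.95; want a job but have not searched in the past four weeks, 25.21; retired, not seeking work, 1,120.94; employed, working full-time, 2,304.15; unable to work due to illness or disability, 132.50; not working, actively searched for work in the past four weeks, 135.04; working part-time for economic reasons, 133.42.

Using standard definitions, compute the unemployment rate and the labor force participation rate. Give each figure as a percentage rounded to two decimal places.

Employed = 2,304.15 + 133.42 = 2,437.57 thousand (anyone who worked, including part-time for economic reasons, counts as employed).
Unemployed = 135.04 thousand.
Labor force = 2,437.57 + 135.04 = 2,572.61 thousand.
Not in labor force = 268.95 + 25.21 + 1,120.94 + 132.50 = 1,547.60 thousand (those not working and not actively searching are outside the labor force — including those who want a job but have given up searching).
Civilian working-age population = 2,572.61 + 1,547.60 = 4,120.21 thousand.
Unemployment rate = 135.04 / 2,572.61 = 5.25%.
Labor force participation rate = 2,572.61 / 4,120.21 = 62.44%.

Unemployment rate ≈ 5.25%; labor force participation rate ≈ 62.44%.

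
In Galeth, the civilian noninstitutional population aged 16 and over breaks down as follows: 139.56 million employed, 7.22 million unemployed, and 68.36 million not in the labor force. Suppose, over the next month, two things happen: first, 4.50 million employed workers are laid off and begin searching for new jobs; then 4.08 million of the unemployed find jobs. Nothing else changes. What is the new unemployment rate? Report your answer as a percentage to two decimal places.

New unemployment rate ≈ 5.21%.

Initially, labor force = 139.56 + 7.22 = 146.78 million, so u = 7.22/146.78 = 4.92%.
After the first change, employed falls and unemployed rises by 4.50; labor force unchanged → E = 135.06, U = 11.72, labor force = 146.78 million.
After the second change, unemployed falls and employed rises by 4.08; labor force unchanged → E = 139.14, U = 7.64, labor force = 146.78 million.
New unemployment rate = 7.64 / 146.78 = 5.21%.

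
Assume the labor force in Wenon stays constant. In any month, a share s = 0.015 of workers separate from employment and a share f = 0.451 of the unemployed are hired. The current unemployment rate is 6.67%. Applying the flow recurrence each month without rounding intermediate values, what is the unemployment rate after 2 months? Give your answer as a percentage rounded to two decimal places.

With a fixed labor force, u_{t+1} = u_t + s·(1−u_t) − f·u_t = u_t·(1−s−f) + s.
Here 1−s−f = 0.534 and s = 0.015.
u_1 = 0.066700 × 0.534 + 0.015 = 0.050618.
u_2 = 0.050618 × 0.534 + 0.015 = 0.042030.

Unemployment rate after two months ≈ 4.20%.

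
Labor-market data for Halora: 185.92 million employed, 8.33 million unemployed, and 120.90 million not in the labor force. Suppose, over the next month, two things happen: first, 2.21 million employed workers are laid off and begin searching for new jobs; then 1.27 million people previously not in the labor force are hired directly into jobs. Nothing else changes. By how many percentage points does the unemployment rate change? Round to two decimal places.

Initially, labor force = 185.92 + 8.33 = 194.25 million, so u = 8.33/194.25 = 4.29%.
After the first change, employed falls and unemployed rises by 2.21; labor force unchanged → E = 183.71, U = 10.54, labor force = 194.25 million.
After the second change, employed and labor force both rise by 1.27; unemployed unchanged → E = 184.98, U = 10.54, labor force = 195.52 million.
New unemployment rate = 10.54 / 195.52 = 5.39%.
Change = 5.39% − 4.29% = +1.10 percentage points.

The unemployment rate changes by +1.10 percentage points.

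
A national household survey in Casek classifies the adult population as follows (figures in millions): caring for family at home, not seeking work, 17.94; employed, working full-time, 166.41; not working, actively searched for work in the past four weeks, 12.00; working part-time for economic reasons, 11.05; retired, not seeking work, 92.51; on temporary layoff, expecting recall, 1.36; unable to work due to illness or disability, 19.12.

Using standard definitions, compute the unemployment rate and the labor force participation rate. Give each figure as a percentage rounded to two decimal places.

Employed = 166.41 + 11.05 = 177.46 million (anyone who worked, including part-time for economic reasons, counts as employed).
Unemployed = 12.00 + 1.36 = 13.36 million (jobless and actively searching, or on temporary layoff).
Labor force = 177.46 + 13.36 = 190.82 million.
Not in labor force = 17.94 + 92.51 + 19.12 = 129.57 million (those not working and not actively searching are outside the labor force).
Civilian working-age population = 190.82 + 129.57 = 320.39 million.
Unemployment rate = 13.36 / 190.82 = 7.00%.
Labor force participation rate = 190.82 / 320.39 = 59.56%.

Unemployment rate ≈ 7.00%; labor force participation rate ≈ 59.56%.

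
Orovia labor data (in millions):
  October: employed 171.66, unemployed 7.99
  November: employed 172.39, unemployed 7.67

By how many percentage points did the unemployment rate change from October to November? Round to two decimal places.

The unemployment rate changed by −0.19 percentage points.

October: labor force = 171.66 + 7.99 = 179.65; u = 7.99/179.65 = 4.45%.
November: labor force = 172.39 + 7.67 = 180.06; u = 7.67/180.06 = 4.26%.
Change = 4.26% − 4.45% = −0.19 pp.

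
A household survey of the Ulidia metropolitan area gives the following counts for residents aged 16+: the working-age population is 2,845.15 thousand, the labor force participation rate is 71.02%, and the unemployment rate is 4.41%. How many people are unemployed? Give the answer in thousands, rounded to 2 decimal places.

About 89.11 thousand are unemployed.

Labor force = 0.7102 × 2,845.15 = 2,020.63 thousand.
Unemployed = 0.0441 × 2,020.63 ≈ 89.11 thousand.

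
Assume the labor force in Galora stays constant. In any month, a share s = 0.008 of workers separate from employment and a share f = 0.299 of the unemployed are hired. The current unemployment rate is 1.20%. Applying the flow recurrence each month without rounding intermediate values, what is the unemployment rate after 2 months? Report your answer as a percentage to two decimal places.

With a fixed labor force, u_{t+1} = u_t + s·(1−u_t) − f·u_t = u_t·(1−s−f) + s.
Here 1−s−f = 0.693 and s = 0.008.
u_1 = 0.012000 × 0.693 + 0.008 = 0.016316.
u_2 = 0.016316 × 0.693 + 0.008 = 0.019307.

Unemployment rate after two months ≈ 1.93%.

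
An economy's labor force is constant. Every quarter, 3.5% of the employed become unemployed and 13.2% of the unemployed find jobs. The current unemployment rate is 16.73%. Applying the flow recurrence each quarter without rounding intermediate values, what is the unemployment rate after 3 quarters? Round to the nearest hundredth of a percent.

Unemployment rate after three quarters ≈ 18.51%.

With a fixed labor force, u_{t+1} = u_t + s·(1−u_t) − f·u_t = u_t·(1−s−f) + s.
Here 1−s−f = 0.833 and s = 0.035.
u_1 = 0.167300 × 0.833 + 0.035 = 0.174361.
u_2 = 0.174361 × 0.833 + 0.035 = 0.180243.
u_3 = 0.180243 × 0.833 + 0.035 = 0.185142.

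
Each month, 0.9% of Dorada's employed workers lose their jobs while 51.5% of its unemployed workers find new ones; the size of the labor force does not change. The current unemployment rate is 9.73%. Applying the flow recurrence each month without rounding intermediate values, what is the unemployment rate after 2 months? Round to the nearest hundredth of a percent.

Unemployment rate after two months ≈ 3.53%.

With a fixed labor force, u_{t+1} = u_t + s·(1−u_t) − f·u_t = u_t·(1−s−f) + s.
Here 1−s−f = 0.476 and s = 0.009.
u_1 = 0.097300 × 0.476 + 0.009 = 0.055315.
u_2 = 0.055315 × 0.476 + 0.009 = 0.035330.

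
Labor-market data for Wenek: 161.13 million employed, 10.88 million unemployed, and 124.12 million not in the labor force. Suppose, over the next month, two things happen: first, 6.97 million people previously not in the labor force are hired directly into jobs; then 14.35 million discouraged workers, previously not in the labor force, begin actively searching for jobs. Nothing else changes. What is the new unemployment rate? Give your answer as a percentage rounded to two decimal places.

Initially, labor force = 161.13 + 10.88 = 172.01 million, so u = 10.88/172.01 = 6.33%.
After the first change, employed and labor force both rise by 6.97; unemployed unchanged → E = 168.10, U = 10.88, labor force = 178.98 million.
After the second change, unemployed and labor force both rise by 14.35 → E = 168.10, U = 25.23, labor force = 193.33 million.
New unemployment rate = 25.23 / 193.33 = 13.05%.

New unemployment rate ≈ 13.05%.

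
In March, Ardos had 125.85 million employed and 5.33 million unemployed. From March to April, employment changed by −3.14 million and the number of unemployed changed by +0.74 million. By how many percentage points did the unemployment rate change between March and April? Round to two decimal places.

March: labor force = 125.85 + 5.33 = 131.18; u = 5.33/131.18 = 4.06%.
April: labor force = 122.71 + 6.07 = 128.78; u = 6.07/128.78 = 4.71%.
Change = 4.71% − 4.06% = +0.65 pp.

The unemployment rate changed by +0.65 percentage points.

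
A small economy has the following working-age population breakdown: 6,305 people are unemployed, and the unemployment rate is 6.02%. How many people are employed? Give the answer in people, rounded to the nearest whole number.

About 98,429 are employed.

Labor force = U / u = 6,305 / 0.0602 ≈ 104,734.
Employed = labor force − unemployed = 104,734 − 6,305 = 98,429.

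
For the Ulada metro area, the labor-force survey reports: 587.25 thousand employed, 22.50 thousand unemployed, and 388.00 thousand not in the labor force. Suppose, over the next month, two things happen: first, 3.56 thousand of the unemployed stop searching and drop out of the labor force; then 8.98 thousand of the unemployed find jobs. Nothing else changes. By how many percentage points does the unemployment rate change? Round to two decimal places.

The unemployment rate changes by −2.05 percentage points.

Initially, labor force = 587.25 + 22.50 = 609.75 thousand, so u = 22.50/609.75 = 3.69%.
After the first change, unemployed and labor force both fall by 3.56 → E = 587.25, U = 18.94, labor force = 606.19 thousand.
After the second change, unemployed falls and employed rises by 8.98; labor force unchanged → E = 596.23, U = 9.96, labor force = 606.19 thousand.
New unemployment rate = 9.96 / 606.19 = 1.64%.
Change = 1.64% − 3.69% = −2.05 percentage points.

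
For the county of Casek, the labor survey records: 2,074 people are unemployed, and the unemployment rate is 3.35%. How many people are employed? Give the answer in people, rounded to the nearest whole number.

About 59,836 are employed.

Labor force = U / u = 2,074 / 0.0335 ≈ 61,910.
Employed = labor force − unemployed = 61,910 − 2,074 = 59,836.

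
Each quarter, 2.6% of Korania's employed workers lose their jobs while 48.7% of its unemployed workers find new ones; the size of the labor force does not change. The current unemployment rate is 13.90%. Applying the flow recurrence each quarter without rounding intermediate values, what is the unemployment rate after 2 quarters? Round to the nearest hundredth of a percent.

With a fixed labor force, u_{t+1} = u_t + s·(1−u_t) − f·u_t = u_t·(1−s−f) + s.
Here 1−s−f = 0.487 and s = 0.026.
u_1 = 0.139000 × 0.487 + 0.026 = 0.093693.
u_2 = 0.093693 × 0.487 + 0.026 = 0.071628.

Unemployment rate after two quarters ≈ 7.16%.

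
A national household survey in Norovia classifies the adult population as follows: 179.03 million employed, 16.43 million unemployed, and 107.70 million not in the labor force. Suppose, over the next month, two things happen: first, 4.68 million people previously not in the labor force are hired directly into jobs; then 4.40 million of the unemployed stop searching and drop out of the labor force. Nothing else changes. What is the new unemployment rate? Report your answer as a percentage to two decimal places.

New unemployment rate ≈ 6.15%.

Initially, labor force = 179.03 + 16.43 = 195.46 million, so u = 16.43/195.46 = 8.41%.
After the first change, employed and labor force both rise by 4.68; unemployed unchanged → E = 183.71, U = 16.43, labor force = 200.14 million.
After the second change, unemployed and labor force both fall by 4.40 → E = 183.71, U = 12.03, labor force = 195.74 million.
New unemployment rate = 12.03 / 195.74 = 6.15%.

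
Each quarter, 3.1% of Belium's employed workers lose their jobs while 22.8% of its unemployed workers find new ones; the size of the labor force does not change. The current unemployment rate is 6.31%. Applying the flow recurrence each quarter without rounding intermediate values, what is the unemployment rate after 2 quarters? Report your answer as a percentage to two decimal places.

With a fixed labor force, u_{t+1} = u_t + s·(1−u_t) − f·u_t = u_t·(1−s−f) + s.
Here 1−s−f = 0.741 and s = 0.031.
u_1 = 0.063100 × 0.741 + 0.031 = 0.077757.
u_2 = 0.077757 × 0.741 + 0.031 = 0.088618.

Unemployment rate after two quarters ≈ 8.86%.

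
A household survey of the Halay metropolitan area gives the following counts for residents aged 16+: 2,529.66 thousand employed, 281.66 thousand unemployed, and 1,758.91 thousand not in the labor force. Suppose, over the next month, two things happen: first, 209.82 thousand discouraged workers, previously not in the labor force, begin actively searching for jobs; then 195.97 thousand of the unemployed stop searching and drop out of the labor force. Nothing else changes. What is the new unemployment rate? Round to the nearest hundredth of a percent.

Initially, labor force = 2,529.66 + 281.66 = 2,811.32 thousand, so u = 281.66/2,811.32 = 10.02%.
After the first change, unemployed and labor force both rise by 209.82 → E = 2,529.66, U = 491.48, labor force = 3,021.14 thousand.
After the second change, unemployed and labor force both fall by 195.97 → E = 2,529.66, U = 295.51, labor force = 2,825.17 thousand.
New unemployment rate = 295.51 / 2,825.17 = 10.46%.

New unemployment rate ≈ 10.46%.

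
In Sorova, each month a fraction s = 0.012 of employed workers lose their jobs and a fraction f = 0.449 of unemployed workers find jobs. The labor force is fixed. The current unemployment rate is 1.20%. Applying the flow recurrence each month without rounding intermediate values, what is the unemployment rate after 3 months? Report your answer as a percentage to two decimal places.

With a fixed labor force, u_{t+1} = u_t + s·(1−u_t) − f·u_t = u_t·(1−s−f) + s.
Here 1−s−f = 0.539 and s = 0.012.
u_1 = 0.012000 × 0.539 + 0.012 = 0.018468.
u_2 = 0.018468 × 0.539 + 0.012 = 0.021954.
u_3 = 0.021954 × 0.539 + 0.012 = 0.023833.

Unemployment rate after three months ≈ 2.38%.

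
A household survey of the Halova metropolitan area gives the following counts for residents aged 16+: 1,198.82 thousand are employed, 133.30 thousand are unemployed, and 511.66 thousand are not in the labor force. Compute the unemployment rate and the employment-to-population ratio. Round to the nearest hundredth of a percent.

Unemployment rate ≈ 10.01%; employment-population ratio ≈ 65.02%.

Labor force = employed + unemployed = 1,198.82 + 133.30 = 1,332.12 thousand.
Working-age population = 1,332.12 + 511.66 = 1,843.78 thousand.
Unemployment rate = 133.30 / 1,332.12 = 10.01%.
Employment-population ratio = 1,198.82 / 1,843.78 = 65.02%.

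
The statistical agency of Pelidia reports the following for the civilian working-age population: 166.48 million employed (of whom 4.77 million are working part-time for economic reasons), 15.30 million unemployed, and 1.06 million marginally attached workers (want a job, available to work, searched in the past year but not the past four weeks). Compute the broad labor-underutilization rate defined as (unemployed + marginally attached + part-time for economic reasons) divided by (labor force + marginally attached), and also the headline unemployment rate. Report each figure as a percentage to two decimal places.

Labor force = 166.48 + 15.30 = 181.78 million.
Numerator = 15.30 + 1.06 + 4.77 = 21.13 million.
Denominator = 181.78 + 1.06 = 182.84 million.
Broad rate = 21.13 / 182.84 = 11.56%.
Headline unemployment rate = 15.30 / 181.78 = 8.42%.

Broad underutilization rate ≈ 11.56%; headline unemployment rate ≈ 8.42%.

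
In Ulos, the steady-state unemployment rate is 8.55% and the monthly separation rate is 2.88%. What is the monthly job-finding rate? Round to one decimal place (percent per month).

From u* = s/(s+f): f = s·(1−u)/u.
f = 2.88 × (1 − 0.0855) / 0.0855 = 2.6338 / 0.0855 ≈ 30.8% per month.

Job-finding rate ≈ 30.8% per month.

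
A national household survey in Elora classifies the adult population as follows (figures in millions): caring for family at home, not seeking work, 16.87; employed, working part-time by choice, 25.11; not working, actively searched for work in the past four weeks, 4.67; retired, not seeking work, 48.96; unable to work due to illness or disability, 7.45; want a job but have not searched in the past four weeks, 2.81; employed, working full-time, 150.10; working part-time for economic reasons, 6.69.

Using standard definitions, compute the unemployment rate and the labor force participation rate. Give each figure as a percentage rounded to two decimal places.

Employed = 25.11 + 150.10 + 6.69 = 181.90 million (anyone who worked, including part-time for economic reasons, counts as employed).
Unemployed = 4.67 million.
Labor force = 181.90 + 4.67 = 186.57 million.
Not in labor force = 16.87 + 48.96 + 7.45 + 2.81 = 76.09 million (those not working and not actively searching are outside the labor force — including those who want a job but have given up searching).
Civilian working-age population = 186.57 + 76.09 = 262.66 million.
Unemployment rate = 4.67 / 186.57 = 2.50%.
Labor force participation rate = 186.57 / 262.66 = 71.03%.

Unemployment rate ≈ 2.50%; labor force participation rate ≈ 71.03%.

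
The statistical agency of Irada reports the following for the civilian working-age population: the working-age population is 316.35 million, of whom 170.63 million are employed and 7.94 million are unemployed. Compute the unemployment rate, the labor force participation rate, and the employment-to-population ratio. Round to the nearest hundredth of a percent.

Labor force = employed + unemployed = 170.63 + 7.94 = 178.57 million.
Unemployment rate = 7.94 / 178.57 = 4.45%.
Labor force participation rate = 178.57 / 316.35 = 56.45%.
Employment-population ratio = 170.63 / 316.35 = 53.94%.

Unemployment rate ≈ 4.45%; labor force participation rate ≈ 56.45%; employment-population ratio ≈ 53.94%.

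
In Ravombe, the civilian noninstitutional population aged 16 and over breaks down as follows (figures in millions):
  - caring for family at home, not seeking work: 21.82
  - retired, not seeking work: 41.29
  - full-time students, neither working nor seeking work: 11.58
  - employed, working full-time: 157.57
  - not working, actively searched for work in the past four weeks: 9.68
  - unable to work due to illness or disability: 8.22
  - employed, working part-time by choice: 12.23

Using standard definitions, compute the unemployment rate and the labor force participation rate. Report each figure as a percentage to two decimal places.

Employed = 157.57 + 12.23 = 169.80 million.
Unemployed = 9.68 million.
Labor force = 169.80 + 9.68 = 179.48 million.
Not in labor force = 21.82 + 41.29 + 11.58 + 8.22 = 82.91 million (those not working and not actively searching are outside the labor force).
Civilian working-age population = 179.48 + 82.91 = 262.39 million.
Unemployment rate = 9.68 / 179.48 = 5.39%.
Labor force participation rate = 179.48 / 262.39 = 68.40%.

Unemployment rate ≈ 5.39%; labor force participation rate ≈ 68.40%.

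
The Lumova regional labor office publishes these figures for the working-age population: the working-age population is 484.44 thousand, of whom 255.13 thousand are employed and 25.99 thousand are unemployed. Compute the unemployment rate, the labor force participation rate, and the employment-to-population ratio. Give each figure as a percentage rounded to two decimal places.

Labor force = employed + unemployed = 255.13 + 25.99 = 281.12 thousand.
Unemployment rate = 25.99 / 281.12 = 9.25%.
Labor force participation rate = 281.12 / 484.44 = 58.03%.
Employment-population ratio = 255.13 / 484.44 = 52.66%.

Unemployment rate ≈ 9.25%; labor force participation rate ≈ 58.03%; employment-population ratio ≈ 52.66%.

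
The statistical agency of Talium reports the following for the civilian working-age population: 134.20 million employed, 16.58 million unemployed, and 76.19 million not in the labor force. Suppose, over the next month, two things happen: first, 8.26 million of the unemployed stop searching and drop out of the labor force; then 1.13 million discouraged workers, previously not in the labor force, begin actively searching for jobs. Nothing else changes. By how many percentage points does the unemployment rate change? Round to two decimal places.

Initially, labor force = 134.20 + 16.58 = 150.78 million, so u = 16.58/150.78 = 11.00%.
After the first change, unemployed and labor force both fall by 8.26 → E = 134.20, U = 8.32, labor force = 142.52 million.
After the second change, unemployed and labor force both rise by 1.13 → E = 134.20, U = 9.45, labor force = 143.65 million.
New unemployment rate = 9.45 / 143.65 = 6.58%.
Change = 6.58% − 11.00% = −4.42 percentage points.

The unemployment rate changes by −4.42 percentage points.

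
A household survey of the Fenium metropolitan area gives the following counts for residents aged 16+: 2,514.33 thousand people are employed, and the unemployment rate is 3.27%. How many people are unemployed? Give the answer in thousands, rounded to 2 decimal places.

About 85.00 thousand are unemployed.

Let U be the number unemployed. The labor force is E + U, and U/(E+U) = 0.0327.
So U = 0.0327 × 2,514.33 / (1 − 0.0327) = 82.2186 / 0.9673 ≈ 85.00 thousand.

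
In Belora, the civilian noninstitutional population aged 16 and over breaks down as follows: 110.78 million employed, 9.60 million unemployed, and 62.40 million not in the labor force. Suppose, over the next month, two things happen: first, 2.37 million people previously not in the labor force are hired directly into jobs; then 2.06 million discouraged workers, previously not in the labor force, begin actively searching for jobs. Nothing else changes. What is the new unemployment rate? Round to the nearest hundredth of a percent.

New unemployment rate ≈ 9.34%.

Initially, labor force = 110.78 + 9.60 = 120.38 million, so u = 9.60/120.38 = 7.97%.
After the first change, employed and labor force both rise by 2.37; unemployed unchanged → E = 113.15, U = 9.60, labor force = 122.75 million.
After the second change, unemployed and labor force both rise by 2.06 → E = 113.15, U = 11.66, labor force = 124.81 million.
New unemployment rate = 11.66 / 124.81 = 9.34%.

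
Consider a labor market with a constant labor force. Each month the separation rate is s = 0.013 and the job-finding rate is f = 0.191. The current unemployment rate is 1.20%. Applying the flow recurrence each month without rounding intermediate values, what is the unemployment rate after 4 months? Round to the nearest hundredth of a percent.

With a fixed labor force, u_{t+1} = u_t + s·(1−u_t) − f·u_t = u_t·(1−s−f) + s.
Here 1−s−f = 0.796 and s = 0.013.
u_1 = 0.012000 × 0.796 + 0.013 = 0.022552.
u_2 = 0.022552 × 0.796 + 0.013 = 0.030951.
u_3 = 0.030951 × 0.796 + 0.013 = 0.037637.
u_4 = 0.037637 × 0.796 + 0.013 = 0.042959.

Unemployment rate after four months ≈ 4.30%.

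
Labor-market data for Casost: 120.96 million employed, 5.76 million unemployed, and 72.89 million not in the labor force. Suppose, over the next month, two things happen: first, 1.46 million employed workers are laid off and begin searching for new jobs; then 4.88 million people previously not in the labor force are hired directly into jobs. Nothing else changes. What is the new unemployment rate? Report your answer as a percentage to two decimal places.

Initially, labor force = 120.96 + 5.76 = 126.72 million, so u = 5.76/126.72 = 4.55%.
After the first change, employed falls and unemployed rises by 1.46; labor force unchanged → E = 119.50, U = 7.22, labor force = 126.72 million.
After the second change, employed and labor force both rise by 4.88; unemployed unchanged → E = 124.38, U = 7.22, labor force = 131.60 million.
New unemployment rate = 7.22 / 131.60 = 5.49%.

New unemployment rate ≈ 5.49%.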